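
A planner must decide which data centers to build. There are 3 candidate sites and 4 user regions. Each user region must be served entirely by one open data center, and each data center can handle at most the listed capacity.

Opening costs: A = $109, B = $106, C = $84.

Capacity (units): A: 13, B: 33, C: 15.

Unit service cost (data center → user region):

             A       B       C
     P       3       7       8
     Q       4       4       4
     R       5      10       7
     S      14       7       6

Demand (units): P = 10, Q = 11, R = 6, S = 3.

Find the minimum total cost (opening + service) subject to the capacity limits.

Open {B}: P→B 7·10=70, Q→B 4·11=44, R→B 10·6=60, S→B 7·3=21.
Loads: B carries 30/33. Service 195; fixed 106; total 301.
Next best feasible plan costs 364.

Minimum total cost: 301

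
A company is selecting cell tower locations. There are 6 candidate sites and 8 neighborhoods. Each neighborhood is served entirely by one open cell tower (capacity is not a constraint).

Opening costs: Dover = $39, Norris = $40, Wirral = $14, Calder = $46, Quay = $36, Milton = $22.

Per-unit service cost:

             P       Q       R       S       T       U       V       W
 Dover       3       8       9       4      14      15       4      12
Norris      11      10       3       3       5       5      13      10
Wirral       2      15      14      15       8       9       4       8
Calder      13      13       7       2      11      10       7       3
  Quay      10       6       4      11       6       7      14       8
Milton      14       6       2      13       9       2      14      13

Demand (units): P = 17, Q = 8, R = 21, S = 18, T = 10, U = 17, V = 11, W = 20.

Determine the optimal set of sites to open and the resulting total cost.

For any fixed open set, each neighborhood goes to its cheapest open site; total = fixed + service.
{Wirral, Calder, Milton}: P→Wirral 2·17=34, Q→Milton 6·8=48, R→Milton 2·21=42, S→Calder 2·18=36, T→Wirral 8·10=80, U→Milton 2·17=34, V→Wirral 4·11=44, W→Calder 3·20=60. Service 378; fixed 82; total 460.
{Norris, Wirral, Calder, Milton}: service 348 + fixed 122 = 470
{Wirral, Calder, Quay, Milton}: service 358 + fixed 118 = 476
{Dover, Norris, Wirral, Calder, Quay, Milton}: service 348 + fixed 197 = 545
No other subset beats 460.

Open Wirral, Calder and Milton; minimum total cost 460.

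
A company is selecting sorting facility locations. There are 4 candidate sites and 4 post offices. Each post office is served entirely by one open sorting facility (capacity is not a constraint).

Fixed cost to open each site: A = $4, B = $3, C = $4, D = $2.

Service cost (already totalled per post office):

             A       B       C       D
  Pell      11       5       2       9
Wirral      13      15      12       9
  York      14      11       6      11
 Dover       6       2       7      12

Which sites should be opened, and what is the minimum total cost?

Open B, C and D; minimum total cost 28.

For any fixed open set, each post office goes to its cheapest open site; total = fixed + service.
{B, C, D}: Pell→C 2, Wirral→D 9, York→C 6, Dover→B 2. Service 19; fixed 9; total 28.
{B, C}: service 22 + fixed 7 = 29
{C, D}: Pell→C 2, Wirral→D 9, York→C 6, Dover→C 7. Service 24; fixed 6; total 30.
{A, B, C, D}: service 19 + fixed 13 = 32
No other subset beats 28.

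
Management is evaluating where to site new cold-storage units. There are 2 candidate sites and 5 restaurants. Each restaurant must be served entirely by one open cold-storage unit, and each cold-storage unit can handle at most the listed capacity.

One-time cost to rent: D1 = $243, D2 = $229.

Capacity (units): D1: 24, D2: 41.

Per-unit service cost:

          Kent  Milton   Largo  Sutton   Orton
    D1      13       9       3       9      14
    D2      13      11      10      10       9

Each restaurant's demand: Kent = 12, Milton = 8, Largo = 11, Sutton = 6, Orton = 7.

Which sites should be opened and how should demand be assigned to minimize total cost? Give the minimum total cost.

Open {D1, D2}: Kent→D2 13·12=156, Milton→D1 9·8=72, Largo→D1 3·11=33, Sutton→D2 10·6=60, Orton→D2 9·7=63.
Loads: D1 carries 19/24, D2 carries 25/41. Service 384; fixed 472; total 856.
Next best feasible plan costs 866.

Minimum total cost: 856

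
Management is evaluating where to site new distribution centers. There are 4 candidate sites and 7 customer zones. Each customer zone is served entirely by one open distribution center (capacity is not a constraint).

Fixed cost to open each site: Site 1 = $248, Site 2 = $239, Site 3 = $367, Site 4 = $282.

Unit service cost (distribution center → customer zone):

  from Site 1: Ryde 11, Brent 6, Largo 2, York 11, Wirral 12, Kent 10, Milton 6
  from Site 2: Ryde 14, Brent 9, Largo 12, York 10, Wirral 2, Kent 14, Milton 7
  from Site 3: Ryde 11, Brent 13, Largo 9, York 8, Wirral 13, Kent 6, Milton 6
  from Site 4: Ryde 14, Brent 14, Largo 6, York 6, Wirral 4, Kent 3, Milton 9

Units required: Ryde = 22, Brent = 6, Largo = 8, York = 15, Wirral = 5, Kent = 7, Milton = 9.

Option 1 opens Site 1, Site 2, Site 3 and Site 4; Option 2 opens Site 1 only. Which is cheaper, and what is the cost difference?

Option 2 is cheaper by 714.

Option 1: {Site 1, Site 2, Site 3, Site 4}: Ryde→Site 1 11·22=242, Brent→Site 1 6·6=36, Largo→Site 1 2·8=16, York→Site 4 6·15=90, Wirral→Site 2 2·5=10, Kent→Site 4 3·7=21, Milton→Site 1 6·9=54. Service 469; fixed 1136; total 1605.
Option 2: {Site 1}: Ryde→Site 1 11·22=242, Brent→Site 1 6·6=36, Largo→Site 1 2·8=16, York→Site 1 11·15=165, Wirral→Site 1 12·5=60, Kent→Site 1 10·7=70, Milton→Site 1 6·9=54. Service 643; fixed 248; total 891.
Difference: |1605 − 891| = 714.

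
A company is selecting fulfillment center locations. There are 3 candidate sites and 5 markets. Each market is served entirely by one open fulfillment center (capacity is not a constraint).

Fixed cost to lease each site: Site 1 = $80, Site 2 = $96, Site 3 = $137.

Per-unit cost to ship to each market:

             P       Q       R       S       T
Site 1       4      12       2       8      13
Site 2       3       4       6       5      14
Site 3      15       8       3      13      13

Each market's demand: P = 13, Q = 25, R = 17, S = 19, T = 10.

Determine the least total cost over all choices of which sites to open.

For any fixed open set, each market goes to its cheapest open site; total = fixed + service.
{Site 2}: P→Site 2 3·13=39, Q→Site 2 4·25=100, R→Site 2 6·17=102, S→Site 2 5·19=95, T→Site 2 14·10=140. Service 476; fixed 96; total 572.
{Site 1, Site 2}: service 398 + fixed 176 = 574
{Site 2, Site 3}: service 415 + fixed 233 = 648
{Site 1, Site 2, Site 3}: P→Site 2 3·13=39, Q→Site 2 4·25=100, R→Site 1 2·17=34, S→Site 2 5·19=95, T→Site 1 13·10=130. Service 398; fixed 313; total 711.
No other subset beats 572.

Minimum total cost: 572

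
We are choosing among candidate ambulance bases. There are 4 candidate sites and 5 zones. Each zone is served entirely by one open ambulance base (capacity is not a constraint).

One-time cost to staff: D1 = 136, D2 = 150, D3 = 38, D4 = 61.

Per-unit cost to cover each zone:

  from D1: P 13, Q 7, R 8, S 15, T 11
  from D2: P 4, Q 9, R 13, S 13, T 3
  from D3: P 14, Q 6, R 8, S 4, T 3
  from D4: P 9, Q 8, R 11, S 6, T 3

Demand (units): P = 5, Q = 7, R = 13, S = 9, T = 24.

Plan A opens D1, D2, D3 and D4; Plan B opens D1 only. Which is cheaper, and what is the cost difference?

Plan A is cheaper by 94.

Plan A: {D1, D2, D3, D4}: P→D2 4·5=20, Q→D3 6·7=42, R→D1 8·13=104, S→D3 4·9=36, T→D2 3·24=72. Service 274; fixed 385; total 659.
Plan B: {D1}: P→D1 13·5=65, Q→D1 7·7=49, R→D1 8·13=104, S→D1 15·9=135, T→D1 11·24=264. Service 617; fixed 136; total 753.
Difference: |659 − 753| = 94.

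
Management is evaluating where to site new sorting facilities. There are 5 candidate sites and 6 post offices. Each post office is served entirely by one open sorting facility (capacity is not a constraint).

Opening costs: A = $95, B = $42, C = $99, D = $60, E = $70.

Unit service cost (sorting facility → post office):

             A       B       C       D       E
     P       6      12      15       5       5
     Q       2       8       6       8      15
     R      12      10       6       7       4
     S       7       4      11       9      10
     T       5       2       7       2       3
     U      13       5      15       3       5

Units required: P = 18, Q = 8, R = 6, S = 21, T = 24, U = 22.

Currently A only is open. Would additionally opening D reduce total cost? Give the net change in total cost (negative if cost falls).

Yes — net change −280 (cost falls by 280).

Current service cost with {A}: 749.
Adding D: each post office re-picks its cheapest; new service cost 409, saving 340.
Extra fixed cost: 60. Net change = 60 − 340 = -280.
(Totals: 844 → 564.)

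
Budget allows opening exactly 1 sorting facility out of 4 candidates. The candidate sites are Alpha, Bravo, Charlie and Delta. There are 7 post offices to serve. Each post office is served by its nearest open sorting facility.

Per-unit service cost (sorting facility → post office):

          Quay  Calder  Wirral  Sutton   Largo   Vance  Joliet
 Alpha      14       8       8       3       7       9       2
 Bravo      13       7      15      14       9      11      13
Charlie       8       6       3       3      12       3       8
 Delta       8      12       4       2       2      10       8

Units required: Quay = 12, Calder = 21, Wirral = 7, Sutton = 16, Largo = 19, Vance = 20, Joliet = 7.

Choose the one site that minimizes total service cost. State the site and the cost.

With exactly 1 open, each post office uses its cheapest among the chosen.
{Charlie}: Quay→Charlie 8·12=96, Calder→Charlie 6·21=126, Wirral→Charlie 3·7=21, Sutton→Charlie 3·16=48, Largo→Charlie 12·19=228, Vance→Charlie 3·20=60, Joliet→Charlie 8·7=56. Service cost 635.
{Delta}: service cost 702
{Alpha}: service cost 767
Among all 4 size-1 choices, {Charlie} is lowest.

Choose Charlie only; total service cost 635.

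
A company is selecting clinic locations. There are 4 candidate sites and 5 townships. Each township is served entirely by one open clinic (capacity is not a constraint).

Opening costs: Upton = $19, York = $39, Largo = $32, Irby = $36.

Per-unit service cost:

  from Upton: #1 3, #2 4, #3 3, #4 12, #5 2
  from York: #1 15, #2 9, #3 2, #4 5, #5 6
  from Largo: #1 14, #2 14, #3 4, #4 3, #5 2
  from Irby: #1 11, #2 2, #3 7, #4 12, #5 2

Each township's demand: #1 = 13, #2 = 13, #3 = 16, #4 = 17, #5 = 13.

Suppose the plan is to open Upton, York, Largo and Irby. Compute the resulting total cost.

Total cost: 300

Each township is assigned to its cheapest site among the open ones.
{Upton, York, Largo, Irby}: #1→Upton 3·13=39, #2→Irby 2·13=26, #3→York 2·16=32, #4→Largo 3·17=51, #5→Upton 2·13=26. Service 174; fixed 126; total 300.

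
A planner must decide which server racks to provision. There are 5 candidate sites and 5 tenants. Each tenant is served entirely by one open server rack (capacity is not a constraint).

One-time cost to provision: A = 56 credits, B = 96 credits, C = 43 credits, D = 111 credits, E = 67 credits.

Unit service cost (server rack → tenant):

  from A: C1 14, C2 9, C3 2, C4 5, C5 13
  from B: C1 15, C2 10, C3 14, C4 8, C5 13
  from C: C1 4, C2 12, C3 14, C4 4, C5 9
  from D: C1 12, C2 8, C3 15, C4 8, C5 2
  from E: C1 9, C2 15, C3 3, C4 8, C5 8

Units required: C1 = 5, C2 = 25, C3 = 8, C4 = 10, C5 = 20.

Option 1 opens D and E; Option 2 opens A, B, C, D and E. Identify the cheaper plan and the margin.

Option 1: {D, E}: C1→E 9·5=45, C2→D 8·25=200, C3→E 3·8=24, C4→D 8·10=80, C5→D 2·20=40. Service 389; fixed 178; total 567.
Option 2: {A, B, C, D, E}: C1→C 4·5=20, C2→D 8·25=200, C3→A 2·8=16, C4→C 4·10=40, C5→D 2·20=40. Service 316; fixed 373; total 689.
Difference: |567 − 689| = 122.

Option 1 is cheaper by 122.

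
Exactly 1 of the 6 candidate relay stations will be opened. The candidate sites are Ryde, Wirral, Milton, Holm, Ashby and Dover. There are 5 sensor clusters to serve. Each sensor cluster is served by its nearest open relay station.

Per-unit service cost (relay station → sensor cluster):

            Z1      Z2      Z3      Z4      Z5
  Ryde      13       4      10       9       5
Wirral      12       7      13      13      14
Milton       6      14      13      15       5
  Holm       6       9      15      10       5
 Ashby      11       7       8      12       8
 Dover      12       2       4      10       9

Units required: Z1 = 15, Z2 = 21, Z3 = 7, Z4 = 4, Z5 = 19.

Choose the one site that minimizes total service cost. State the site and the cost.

Choose Dover only; total service cost 461.

With exactly 1 open, each sensor cluster uses its cheapest among the chosen.
{Dover}: Z1→Dover 12·15=180, Z2→Dover 2·21=42, Z3→Dover 4·7=28, Z4→Dover 10·4=40, Z5→Dover 9·19=171. Service cost 461.
{Ryde}: service cost 480
{Holm}: service cost 519
Among all 6 size-1 choices, {Dover} is lowest.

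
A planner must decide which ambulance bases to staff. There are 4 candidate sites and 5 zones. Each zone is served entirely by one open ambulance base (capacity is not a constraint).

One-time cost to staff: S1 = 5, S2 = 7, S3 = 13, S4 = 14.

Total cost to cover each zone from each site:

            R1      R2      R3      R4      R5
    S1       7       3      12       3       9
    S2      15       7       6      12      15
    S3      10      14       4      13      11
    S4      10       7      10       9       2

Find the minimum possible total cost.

For any fixed open set, each zone goes to its cheapest open site; total = fixed + service.
{S1}: R1→S1 7, R2→S1 3, R3→S1 12, R4→S1 3, R5→S1 9. Service 34; fixed 5; total 39.
{S1, S2}: R1→S1 7, R2→S1 3, R3→S2 6, R4→S1 3, R5→S1 9. Service 28; fixed 12; total 40.
{S1, S3}: R1→S1 7, R2→S1 3, R3→S3 4, R4→S1 3, R5→S1 9. Service 26; fixed 18; total 44.
{S1, S2, S3, S4}: R1→S1 7, R2→S1 3, R3→S3 4, R4→S1 3, R5→S4 2. Service 19; fixed 39; total 58.
No other subset beats 39.

Minimum total cost: 39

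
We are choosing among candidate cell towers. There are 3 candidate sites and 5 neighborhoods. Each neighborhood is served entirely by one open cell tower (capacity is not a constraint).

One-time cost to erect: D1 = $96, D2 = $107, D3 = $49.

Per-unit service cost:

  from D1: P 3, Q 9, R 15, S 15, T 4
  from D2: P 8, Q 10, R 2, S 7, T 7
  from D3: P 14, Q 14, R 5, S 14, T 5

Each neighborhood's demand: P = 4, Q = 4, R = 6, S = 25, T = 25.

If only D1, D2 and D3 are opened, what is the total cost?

Each neighborhood is assigned to its cheapest site among the open ones.
{D1, D2, D3}: P→D1 3·4=12, Q→D1 9·4=36, R→D2 2·6=12, S→D2 7·25=175, T→D1 4·25=100. Service 335; fixed 252; total 587.

Total cost: 587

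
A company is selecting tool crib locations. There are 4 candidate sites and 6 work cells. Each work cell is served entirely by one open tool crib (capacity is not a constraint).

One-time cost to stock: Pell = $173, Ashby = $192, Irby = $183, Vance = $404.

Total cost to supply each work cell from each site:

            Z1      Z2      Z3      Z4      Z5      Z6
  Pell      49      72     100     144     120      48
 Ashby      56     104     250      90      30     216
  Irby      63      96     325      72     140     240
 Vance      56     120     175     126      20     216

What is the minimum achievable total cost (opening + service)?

Minimum total cost: 706

For any fixed open set, each work cell goes to its cheapest open site; total = fixed + service.
{Pell}: Z1→Pell 49, Z2→Pell 72, Z3→Pell 100, Z4→Pell 144, Z5→Pell 120, Z6→Pell 48. Service 533; fixed 173; total 706.
{Pell, Ashby}: service 389 + fixed 365 = 754
{Pell, Irby}: Z1→Pell 49, Z2→Pell 72, Z3→Pell 100, Z4→Irby 72, Z5→Pell 120, Z6→Pell 48. Service 461; fixed 356; total 817.
{Pell, Ashby, Irby, Vance}: service 361 + fixed 952 = 1313
(All 15 nonempty subsets were checked; Pell only is lowest.)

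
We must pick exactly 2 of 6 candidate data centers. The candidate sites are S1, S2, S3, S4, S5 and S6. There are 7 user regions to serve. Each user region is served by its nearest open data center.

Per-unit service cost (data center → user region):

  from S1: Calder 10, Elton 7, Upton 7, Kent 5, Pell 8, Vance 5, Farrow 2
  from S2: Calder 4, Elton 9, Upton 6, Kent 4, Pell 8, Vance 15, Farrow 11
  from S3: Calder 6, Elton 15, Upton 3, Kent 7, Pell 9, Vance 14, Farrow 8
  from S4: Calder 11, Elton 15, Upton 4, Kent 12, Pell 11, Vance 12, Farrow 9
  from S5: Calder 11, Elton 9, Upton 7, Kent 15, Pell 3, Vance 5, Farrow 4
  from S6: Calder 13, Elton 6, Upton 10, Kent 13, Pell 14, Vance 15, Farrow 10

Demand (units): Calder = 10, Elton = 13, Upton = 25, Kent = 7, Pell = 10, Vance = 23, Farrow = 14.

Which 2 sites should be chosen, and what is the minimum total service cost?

With exactly 2 open, each user region uses its cheapest among the chosen.
{S1, S3}: Calder→S3 6·10=60, Elton→S1 7·13=91, Upton→S3 3·25=75, Kent→S1 5·7=35, Pell→S1 8·10=80, Vance→S1 5·23=115, Farrow→S1 2·14=28. Service cost 484.
{S3, S5}: service cost 502
{S1, S2}: service cost 532
Among all 15 size-2 choices, {S1, S3} is lowest.

Choose S1 and S3; total service cost 484.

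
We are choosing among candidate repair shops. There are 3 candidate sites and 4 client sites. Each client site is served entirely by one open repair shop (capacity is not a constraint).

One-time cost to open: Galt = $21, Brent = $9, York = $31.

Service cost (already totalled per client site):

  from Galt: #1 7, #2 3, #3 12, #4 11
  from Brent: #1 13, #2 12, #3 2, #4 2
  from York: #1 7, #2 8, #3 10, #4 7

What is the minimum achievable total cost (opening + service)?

Minimum total cost: 38

For any fixed open set, each client site goes to its cheapest open site; total = fixed + service.
{Brent}: #1→Brent 13, #2→Brent 12, #3→Brent 2, #4→Brent 2. Service 29; fixed 9; total 38.
{Galt, Brent}: service 14 + fixed 30 = 44
{Galt}: service 33 + fixed 21 = 54
{Galt, Brent, York}: service 14 + fixed 61 = 75
(All 7 nonempty subsets were checked; Brent only is lowest.)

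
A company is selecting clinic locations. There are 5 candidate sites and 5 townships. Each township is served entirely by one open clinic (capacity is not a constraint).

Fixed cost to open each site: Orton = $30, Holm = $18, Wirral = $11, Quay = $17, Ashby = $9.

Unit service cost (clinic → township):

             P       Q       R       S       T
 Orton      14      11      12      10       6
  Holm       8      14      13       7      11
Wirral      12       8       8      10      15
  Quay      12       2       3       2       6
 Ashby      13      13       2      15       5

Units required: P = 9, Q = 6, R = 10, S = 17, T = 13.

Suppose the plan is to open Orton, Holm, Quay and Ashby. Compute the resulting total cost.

Each township is assigned to its cheapest site among the open ones.
{Orton, Holm, Quay, Ashby}: P→Holm 8·9=72, Q→Quay 2·6=12, R→Ashby 2·10=20, S→Quay 2·17=34, T→Ashby 5·13=65. Service 203; fixed 74; total 277.

Total cost: 277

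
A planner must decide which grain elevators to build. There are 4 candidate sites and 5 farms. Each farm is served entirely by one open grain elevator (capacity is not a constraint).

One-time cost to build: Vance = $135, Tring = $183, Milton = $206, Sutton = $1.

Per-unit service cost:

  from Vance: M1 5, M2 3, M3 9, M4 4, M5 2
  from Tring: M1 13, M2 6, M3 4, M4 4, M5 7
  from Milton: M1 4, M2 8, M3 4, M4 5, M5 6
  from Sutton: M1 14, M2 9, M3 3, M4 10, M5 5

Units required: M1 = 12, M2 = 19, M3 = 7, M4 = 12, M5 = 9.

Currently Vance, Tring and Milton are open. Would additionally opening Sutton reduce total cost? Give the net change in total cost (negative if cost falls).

Current service cost with {Vance, Tring, Milton}: 199.
Adding Sutton: each farm re-picks its cheapest; new service cost 192, saving 7.
Extra fixed cost: 1. Net change = 1 − 7 = -6.
(Totals: 723 → 717.)

Yes — net change −6 (cost falls by 6).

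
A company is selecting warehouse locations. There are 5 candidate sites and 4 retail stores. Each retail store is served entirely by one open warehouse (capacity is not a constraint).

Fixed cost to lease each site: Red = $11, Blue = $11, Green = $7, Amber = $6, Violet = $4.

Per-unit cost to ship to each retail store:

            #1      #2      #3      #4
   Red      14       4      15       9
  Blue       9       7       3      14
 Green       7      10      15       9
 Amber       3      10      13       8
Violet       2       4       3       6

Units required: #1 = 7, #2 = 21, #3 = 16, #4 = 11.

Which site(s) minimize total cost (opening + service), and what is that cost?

Open Violet only; minimum total cost 216.

For any fixed open set, each retail store goes to its cheapest open site; total = fixed + service.
{Violet}: #1→Violet 2·7=14, #2→Violet 4·21=84, #3→Violet 3·16=48, #4→Violet 6·11=66. Service 212; fixed 4; total 216.
{Amber, Violet}: service 212 + fixed 10 = 222
{Green, Violet}: #1→Violet 2·7=14, #2→Violet 4·21=84, #3→Violet 3·16=48, #4→Violet 6·11=66. Service 212; fixed 11; total 223.
{Red, Blue, Green, Amber, Violet}: service 212 + fixed 39 = 251
No other subset beats 216.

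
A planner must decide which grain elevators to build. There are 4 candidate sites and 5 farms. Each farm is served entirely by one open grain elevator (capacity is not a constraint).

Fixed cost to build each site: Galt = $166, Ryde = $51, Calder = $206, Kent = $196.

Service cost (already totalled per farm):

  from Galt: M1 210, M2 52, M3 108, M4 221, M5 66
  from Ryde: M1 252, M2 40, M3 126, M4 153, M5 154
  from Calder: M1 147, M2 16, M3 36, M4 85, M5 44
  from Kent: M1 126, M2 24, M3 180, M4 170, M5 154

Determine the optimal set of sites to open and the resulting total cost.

For any fixed open set, each farm goes to its cheapest open site; total = fixed + service.
{Calder}: M1→Calder 147, M2→Calder 16, M3→Calder 36, M4→Calder 85, M5→Calder 44. Service 328; fixed 206; total 534.
{Ryde, Calder}: M1→Calder 147, M2→Calder 16, M3→Calder 36, M4→Calder 85, M5→Calder 44. Service 328; fixed 257; total 585.
{Galt, Calder}: M1→Calder 147, M2→Calder 16, M3→Calder 36, M4→Calder 85, M5→Calder 44. Service 328; fixed 372; total 700.
{Galt, Ryde, Calder, Kent}: M1→Kent 126, M2→Calder 16, M3→Calder 36, M4→Calder 85, M5→Calder 44. Service 307; fixed 619; total 926.
No other subset beats 534.

Open Calder only; minimum total cost 534.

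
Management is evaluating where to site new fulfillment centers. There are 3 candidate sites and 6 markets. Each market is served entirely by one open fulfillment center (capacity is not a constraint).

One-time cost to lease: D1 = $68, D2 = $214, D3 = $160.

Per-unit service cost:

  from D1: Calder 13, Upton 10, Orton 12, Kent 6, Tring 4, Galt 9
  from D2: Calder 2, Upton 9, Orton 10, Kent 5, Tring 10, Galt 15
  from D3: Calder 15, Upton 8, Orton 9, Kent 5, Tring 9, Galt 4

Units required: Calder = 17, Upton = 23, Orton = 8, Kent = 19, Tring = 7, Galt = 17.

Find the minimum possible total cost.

For any fixed open set, each market goes to its cheapest open site; total = fixed + service.
{D1, D2}: Calder→D2 2·17=34, Upton→D2 9·23=207, Orton→D2 10·8=80, Kent→D2 5·19=95, Tring→D1 4·7=28, Galt→D1 9·17=153. Service 597; fixed 282; total 879.
{D2, D3}: service 516 + fixed 374 = 890
{D1, D3}: service 668 + fixed 228 = 896
{D1, D2, D3}: Calder→D2 2·17=34, Upton→D3 8·23=184, Orton→D3 9·8=72, Kent→D2 5·19=95, Tring→D1 4·7=28, Galt→D3 4·17=68. Service 481; fixed 442; total 923.
No other subset beats 879.

Minimum total cost: 879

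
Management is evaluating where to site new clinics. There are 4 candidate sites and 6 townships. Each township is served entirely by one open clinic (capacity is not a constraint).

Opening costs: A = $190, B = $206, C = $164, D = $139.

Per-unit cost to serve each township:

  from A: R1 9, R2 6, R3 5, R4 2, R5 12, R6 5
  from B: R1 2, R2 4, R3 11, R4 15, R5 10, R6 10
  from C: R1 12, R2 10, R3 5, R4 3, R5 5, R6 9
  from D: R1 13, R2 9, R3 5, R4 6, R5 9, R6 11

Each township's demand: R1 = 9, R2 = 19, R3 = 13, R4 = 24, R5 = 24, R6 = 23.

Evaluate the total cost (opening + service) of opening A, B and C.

Total cost: 1002

Each township is assigned to its cheapest site among the open ones.
{A, B, C}: R1→B 2·9=18, R2→B 4·19=76, R3→A 5·13=65, R4→A 2·24=48, R5→C 5·24=120, R6→A 5·23=115. Service 442; fixed 560; total 1002.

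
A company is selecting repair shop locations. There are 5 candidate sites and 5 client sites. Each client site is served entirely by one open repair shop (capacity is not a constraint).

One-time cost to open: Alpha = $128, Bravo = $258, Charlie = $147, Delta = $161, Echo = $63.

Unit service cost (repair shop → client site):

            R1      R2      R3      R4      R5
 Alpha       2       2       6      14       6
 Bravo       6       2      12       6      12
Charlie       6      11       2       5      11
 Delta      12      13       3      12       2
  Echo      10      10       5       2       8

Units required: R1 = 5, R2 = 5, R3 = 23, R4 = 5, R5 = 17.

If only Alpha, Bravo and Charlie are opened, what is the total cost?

Each client site is assigned to its cheapest site among the open ones.
{Alpha, Bravo, Charlie}: R1→Alpha 2·5=10, R2→Alpha 2·5=10, R3→Charlie 2·23=46, R4→Charlie 5·5=25, R5→Alpha 6·17=102. Service 193; fixed 533; total 726.

Total cost: 726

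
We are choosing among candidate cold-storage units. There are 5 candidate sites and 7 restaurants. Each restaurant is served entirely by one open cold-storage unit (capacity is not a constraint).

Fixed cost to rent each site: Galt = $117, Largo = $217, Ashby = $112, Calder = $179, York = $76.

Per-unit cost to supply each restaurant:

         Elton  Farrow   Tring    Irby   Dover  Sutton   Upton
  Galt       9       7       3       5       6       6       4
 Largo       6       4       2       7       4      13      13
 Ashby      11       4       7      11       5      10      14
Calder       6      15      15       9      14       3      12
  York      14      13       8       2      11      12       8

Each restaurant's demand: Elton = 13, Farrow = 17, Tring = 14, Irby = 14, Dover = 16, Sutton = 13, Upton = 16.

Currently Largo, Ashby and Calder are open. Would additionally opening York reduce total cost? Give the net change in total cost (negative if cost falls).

Yes — net change −58 (cost falls by 58).

Current service cost with {Largo, Ashby, Calder}: 567.
Adding York: each restaurant re-picks its cheapest; new service cost 433, saving 134.
Extra fixed cost: 76. Net change = 76 − 134 = -58.
(Totals: 1075 → 1017.)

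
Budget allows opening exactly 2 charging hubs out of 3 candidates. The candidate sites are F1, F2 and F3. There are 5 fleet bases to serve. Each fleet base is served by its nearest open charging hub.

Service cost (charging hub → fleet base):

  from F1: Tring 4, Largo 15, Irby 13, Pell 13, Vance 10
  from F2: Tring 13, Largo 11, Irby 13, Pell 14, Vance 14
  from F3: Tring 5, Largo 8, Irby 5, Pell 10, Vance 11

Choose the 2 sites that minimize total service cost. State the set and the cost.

Choose F1 and F3; total service cost 37.

With exactly 2 open, each fleet base uses its cheapest among the chosen.
{F1, F3}: Tring→F1 4, Largo→F3 8, Irby→F3 5, Pell→F3 10, Vance→F1 10. Service cost 37.
{F2, F3}: service cost 39
{F1, F2}: service cost 51
Among all 3 size-2 choices, {F1, F3} is lowest.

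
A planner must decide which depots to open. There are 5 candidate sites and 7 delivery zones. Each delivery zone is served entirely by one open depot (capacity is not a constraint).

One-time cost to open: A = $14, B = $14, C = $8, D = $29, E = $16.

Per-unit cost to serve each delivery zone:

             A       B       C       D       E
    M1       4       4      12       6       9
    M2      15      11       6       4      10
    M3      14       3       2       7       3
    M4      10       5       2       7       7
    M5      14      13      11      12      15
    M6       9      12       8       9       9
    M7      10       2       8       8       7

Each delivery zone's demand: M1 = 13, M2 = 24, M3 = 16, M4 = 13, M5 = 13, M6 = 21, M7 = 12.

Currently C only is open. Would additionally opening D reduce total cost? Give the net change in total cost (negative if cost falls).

Current service cost with {C}: 765.
Adding D: each delivery zone re-picks its cheapest; new service cost 639, saving 126.
Extra fixed cost: 29. Net change = 29 − 126 = -97.
(Totals: 773 → 676.)

Yes — net change −97 (cost falls by 97).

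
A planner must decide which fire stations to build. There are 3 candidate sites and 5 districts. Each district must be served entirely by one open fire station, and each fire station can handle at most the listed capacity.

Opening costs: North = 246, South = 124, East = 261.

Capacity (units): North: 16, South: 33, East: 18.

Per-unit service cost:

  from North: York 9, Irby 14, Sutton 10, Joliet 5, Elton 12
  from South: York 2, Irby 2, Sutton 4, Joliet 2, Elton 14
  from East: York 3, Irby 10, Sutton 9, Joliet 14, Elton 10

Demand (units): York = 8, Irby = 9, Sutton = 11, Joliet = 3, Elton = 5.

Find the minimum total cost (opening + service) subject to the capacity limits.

Open {North, South}: York→South 2·8=16, Irby→South 2·9=18, Sutton→South 4·11=44, Joliet→South 2·3=6, Elton→North 12·5=60.
Loads: North carries 5/16, South carries 31/33. Service 144; fixed 370; total 514.
Next best feasible plan costs 519.

Minimum total cost: 514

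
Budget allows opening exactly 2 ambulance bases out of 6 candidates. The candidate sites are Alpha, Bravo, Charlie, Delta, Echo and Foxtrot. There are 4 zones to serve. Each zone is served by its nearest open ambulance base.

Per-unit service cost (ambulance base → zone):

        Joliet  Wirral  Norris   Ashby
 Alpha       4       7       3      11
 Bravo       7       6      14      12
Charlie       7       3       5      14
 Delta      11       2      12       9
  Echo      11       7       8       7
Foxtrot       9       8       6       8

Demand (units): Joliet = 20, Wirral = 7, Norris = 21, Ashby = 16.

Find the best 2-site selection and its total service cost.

Choose Alpha and Delta; total service cost 301.

With exactly 2 open, each zone uses its cheapest among the chosen.
{Alpha, Delta}: Joliet→Alpha 4·20=80, Wirral→Delta 2·7=14, Norris→Alpha 3·21=63, Ashby→Delta 9·16=144. Service cost 301.
{Alpha, Echo}: service cost 304
{Alpha, Foxtrot}: service cost 320
Among all 15 size-2 choices, {Alpha, Delta} is lowest.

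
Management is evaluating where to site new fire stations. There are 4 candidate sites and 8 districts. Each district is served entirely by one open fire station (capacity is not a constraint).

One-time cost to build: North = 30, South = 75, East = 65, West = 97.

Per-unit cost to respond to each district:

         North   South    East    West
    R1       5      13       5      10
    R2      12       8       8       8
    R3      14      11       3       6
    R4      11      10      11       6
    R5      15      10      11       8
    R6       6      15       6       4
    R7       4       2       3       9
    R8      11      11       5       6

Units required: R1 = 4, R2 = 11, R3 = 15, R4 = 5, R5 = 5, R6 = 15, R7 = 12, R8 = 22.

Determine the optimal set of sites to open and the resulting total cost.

Open East only; minimum total cost 564.

For any fixed open set, each district goes to its cheapest open site; total = fixed + service.
{East}: R1→East 5·4=20, R2→East 8·11=88, R3→East 3·15=45, R4→East 11·5=55, R5→East 11·5=55, R6→East 6·15=90, R7→East 3·12=36, R8→East 5·22=110. Service 499; fixed 65; total 564.
{East, West}: R1→East 5·4=20, R2→East 8·11=88, R3→East 3·15=45, R4→West 6·5=30, R5→West 8·5=40, R6→West 4·15=60, R7→East 3·12=36, R8→East 5·22=110. Service 429; fixed 162; total 591.
{North, East}: R1→North 5·4=20, R2→East 8·11=88, R3→East 3·15=45, R4→North 11·5=55, R5→East 11·5=55, R6→North 6·15=90, R7→East 3·12=36, R8→East 5·22=110. Service 499; fixed 95; total 594.
{North, South, East, West}: service 417 + fixed 267 = 684
(All 15 nonempty subsets were checked; East only is lowest.)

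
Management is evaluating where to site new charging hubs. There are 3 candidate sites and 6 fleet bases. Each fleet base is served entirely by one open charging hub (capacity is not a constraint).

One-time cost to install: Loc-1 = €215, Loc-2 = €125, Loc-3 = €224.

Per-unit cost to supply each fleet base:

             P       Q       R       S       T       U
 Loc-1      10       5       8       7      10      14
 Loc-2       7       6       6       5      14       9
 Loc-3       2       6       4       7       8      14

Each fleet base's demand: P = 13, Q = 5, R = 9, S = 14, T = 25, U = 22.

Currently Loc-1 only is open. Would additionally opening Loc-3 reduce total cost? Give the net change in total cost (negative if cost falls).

Current service cost with {Loc-1}: 883.
Adding Loc-3: each fleet base re-picks its cheapest; new service cost 693, saving 190.
Extra fixed cost: 224. Net change = 224 − 190 = 34.
(Totals: 1098 → 1132.)

No — net change +34 (cost rises by 34).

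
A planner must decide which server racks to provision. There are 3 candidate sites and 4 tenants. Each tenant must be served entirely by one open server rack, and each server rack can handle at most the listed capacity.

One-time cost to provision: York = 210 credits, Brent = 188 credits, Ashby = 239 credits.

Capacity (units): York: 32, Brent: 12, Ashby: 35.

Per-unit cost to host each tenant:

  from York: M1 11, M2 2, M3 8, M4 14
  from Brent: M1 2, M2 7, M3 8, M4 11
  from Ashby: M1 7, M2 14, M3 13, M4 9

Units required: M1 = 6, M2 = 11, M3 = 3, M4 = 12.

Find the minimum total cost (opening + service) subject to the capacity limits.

Open {York}: M1→York 11·6=66, M2→York 2·11=22, M3→York 8·3=24, M4→York 14·12=168.
Loads: York carries 32/32. Service 280; fixed 210; total 490.
Next best feasible plan costs 582.

Minimum total cost: 490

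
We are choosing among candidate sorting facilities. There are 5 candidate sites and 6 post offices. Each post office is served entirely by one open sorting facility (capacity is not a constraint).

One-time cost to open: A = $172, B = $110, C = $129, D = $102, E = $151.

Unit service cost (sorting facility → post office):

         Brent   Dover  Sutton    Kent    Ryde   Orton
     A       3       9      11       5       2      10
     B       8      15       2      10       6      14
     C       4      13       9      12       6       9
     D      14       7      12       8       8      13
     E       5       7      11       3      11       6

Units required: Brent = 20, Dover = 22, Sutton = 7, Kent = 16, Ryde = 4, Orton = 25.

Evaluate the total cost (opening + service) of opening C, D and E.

Each post office is assigned to its cheapest site among the open ones.
{C, D, E}: Brent→C 4·20=80, Dover→D 7·22=154, Sutton→C 9·7=63, Kent→E 3·16=48, Ryde→C 6·4=24, Orton→E 6·25=150. Service 519; fixed 382; total 901.

Total cost: 901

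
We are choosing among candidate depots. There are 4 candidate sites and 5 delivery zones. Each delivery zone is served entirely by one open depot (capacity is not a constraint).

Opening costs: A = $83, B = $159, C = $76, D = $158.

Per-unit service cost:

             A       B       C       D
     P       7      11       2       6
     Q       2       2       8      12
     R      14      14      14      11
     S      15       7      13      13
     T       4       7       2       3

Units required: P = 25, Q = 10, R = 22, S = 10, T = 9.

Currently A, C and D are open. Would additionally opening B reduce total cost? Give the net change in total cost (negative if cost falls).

No — net change +99 (cost rises by 99).

Current service cost with {A, C, D}: 460.
Adding B: each delivery zone re-picks its cheapest; new service cost 400, saving 60.
Extra fixed cost: 159. Net change = 159 − 60 = 99.
(Totals: 777 → 876.)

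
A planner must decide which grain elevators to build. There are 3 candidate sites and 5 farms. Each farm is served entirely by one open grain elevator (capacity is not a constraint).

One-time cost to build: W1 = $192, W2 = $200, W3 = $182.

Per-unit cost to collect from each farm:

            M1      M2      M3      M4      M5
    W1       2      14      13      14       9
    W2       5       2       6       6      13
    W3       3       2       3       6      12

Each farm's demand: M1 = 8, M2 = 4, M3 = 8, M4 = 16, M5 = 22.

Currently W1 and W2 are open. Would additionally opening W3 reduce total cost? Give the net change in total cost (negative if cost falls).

No — net change +158 (cost rises by 158).

Current service cost with {W1, W2}: 366.
Adding W3: each farm re-picks its cheapest; new service cost 342, saving 24.
Extra fixed cost: 182. Net change = 182 − 24 = 158.
(Totals: 758 → 916.)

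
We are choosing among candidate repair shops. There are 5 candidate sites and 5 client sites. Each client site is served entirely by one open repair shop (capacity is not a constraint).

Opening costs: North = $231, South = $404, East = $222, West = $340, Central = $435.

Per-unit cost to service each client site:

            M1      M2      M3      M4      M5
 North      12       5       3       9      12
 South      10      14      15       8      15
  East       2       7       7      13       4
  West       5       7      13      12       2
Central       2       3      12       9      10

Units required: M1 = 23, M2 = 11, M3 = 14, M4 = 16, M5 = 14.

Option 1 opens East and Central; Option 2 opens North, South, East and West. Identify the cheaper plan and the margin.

Option 1 is cheaper by 462.

Option 1: {East, Central}: M1→East 2·23=46, M2→Central 3·11=33, M3→East 7·14=98, M4→Central 9·16=144, M5→East 4·14=56. Service 377; fixed 657; total 1034.
Option 2: {North, South, East, West}: M1→East 2·23=46, M2→North 5·11=55, M3→North 3·14=42, M4→South 8·16=128, M5→West 2·14=28. Service 299; fixed 1197; total 1496.
Difference: |1034 − 1496| = 462.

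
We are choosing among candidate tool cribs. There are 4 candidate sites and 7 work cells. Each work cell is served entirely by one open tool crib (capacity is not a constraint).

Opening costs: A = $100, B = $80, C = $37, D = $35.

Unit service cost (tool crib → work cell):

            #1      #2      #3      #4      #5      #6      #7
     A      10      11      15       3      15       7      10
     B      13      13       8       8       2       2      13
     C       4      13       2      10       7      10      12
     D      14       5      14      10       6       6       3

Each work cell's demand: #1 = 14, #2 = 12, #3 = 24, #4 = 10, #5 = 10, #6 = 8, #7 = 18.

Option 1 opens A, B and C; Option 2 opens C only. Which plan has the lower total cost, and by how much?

Option 1: {A, B, C}: #1→C 4·14=56, #2→A 11·12=132, #3→C 2·24=48, #4→A 3·10=30, #5→B 2·10=20, #6→B 2·8=16, #7→A 10·18=180. Service 482; fixed 217; total 699.
Option 2: {C}: #1→C 4·14=56, #2→C 13·12=156, #3→C 2·24=48, #4→C 10·10=100, #5→C 7·10=70, #6→C 10·8=80, #7→C 12·18=216. Service 726; fixed 37; total 763.
Difference: |699 − 763| = 64.

Option 1 is cheaper by 64.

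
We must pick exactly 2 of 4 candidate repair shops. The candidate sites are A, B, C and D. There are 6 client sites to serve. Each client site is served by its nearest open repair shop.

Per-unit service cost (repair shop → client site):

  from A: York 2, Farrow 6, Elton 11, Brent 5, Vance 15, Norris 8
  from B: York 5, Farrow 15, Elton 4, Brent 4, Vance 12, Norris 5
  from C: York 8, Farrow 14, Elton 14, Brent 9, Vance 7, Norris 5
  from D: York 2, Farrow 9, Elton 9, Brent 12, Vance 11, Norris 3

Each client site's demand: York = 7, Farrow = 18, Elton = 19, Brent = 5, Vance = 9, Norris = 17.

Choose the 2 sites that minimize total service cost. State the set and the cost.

Choose A and B; total service cost 411.

With exactly 2 open, each client site uses its cheapest among the chosen.
{A, B}: York→A 2·7=14, Farrow→A 6·18=108, Elton→B 4·19=76, Brent→B 4·5=20, Vance→B 12·9=108, Norris→B 5·17=85. Service cost 411.
{B, D}: service cost 422
{A, D}: service cost 468
Among all 6 size-2 choices, {A, B} is lowest.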